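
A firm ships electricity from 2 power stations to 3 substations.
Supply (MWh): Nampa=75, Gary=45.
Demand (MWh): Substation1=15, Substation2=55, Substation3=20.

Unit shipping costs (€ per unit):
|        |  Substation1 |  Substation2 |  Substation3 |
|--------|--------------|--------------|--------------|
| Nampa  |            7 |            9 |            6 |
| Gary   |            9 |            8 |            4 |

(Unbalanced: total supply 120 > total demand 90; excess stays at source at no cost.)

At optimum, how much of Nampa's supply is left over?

An optimal plan:
  Nampa→Substation1: 15 × €7 = €105
  Nampa→Substation2: 30 × €9 = €270
  Gary→Substation2: 25 × €8 = €200
  Gary→Substation3: 20 × €4 = €80
Total cost = €655.
Nampa ships 45 of its 75, leaving 30.

30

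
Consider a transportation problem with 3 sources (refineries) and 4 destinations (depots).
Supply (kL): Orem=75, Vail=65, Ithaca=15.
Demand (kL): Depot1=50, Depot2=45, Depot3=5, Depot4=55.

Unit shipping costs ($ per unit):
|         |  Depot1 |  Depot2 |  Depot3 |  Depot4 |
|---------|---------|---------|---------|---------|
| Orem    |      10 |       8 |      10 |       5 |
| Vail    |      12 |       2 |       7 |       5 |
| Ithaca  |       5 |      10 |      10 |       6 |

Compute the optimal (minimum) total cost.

825

An optimal shipping plan:
  Orem to Depot1: 35 × $10 = $350
  Orem to Depot4: 40 × $5 = $200
  Vail to Depot2: 45 × $2 = $90
  Vail to Depot3: 5 × $7 = $35
  Vail to Depot4: 15 × $5 = $75
  Ithaca to Depot1: 15 × $5 = $75
Total = 350 + 200 + 90 + 35 + 75 + 75 = $825.
(Supply check: Orem ships 75; Vail ships 65; Ithaca ships 15.)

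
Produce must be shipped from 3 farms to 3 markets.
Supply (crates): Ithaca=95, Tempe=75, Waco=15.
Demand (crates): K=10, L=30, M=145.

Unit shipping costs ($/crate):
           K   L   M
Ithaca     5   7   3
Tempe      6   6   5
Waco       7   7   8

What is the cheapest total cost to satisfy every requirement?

790

An optimal shipping plan:
  Ithaca–M: 95 × $3 = $285
  Tempe–K: 10 × $6 = $60
  Tempe–L: 15 × $6 = $90
  Tempe–M: 50 × $5 = $250
  Waco–L: 15 × $7 = $105
Total = 285 + 60 + 90 + 250 + 105 = $790.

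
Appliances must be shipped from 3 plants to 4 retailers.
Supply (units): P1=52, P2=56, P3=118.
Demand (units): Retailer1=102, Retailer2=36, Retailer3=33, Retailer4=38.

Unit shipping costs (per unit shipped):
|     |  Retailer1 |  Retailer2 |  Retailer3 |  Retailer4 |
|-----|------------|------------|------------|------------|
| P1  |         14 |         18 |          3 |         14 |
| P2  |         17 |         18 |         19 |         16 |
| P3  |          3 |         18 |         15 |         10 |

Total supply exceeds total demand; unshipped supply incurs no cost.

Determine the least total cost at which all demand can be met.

A cheapest plan:
  P1 to Retailer3: 33 × 3 = 99
  P1 to Retailer4: 19 × 14 = 266
  P2 to Retailer2: 36 × 18 = 648
  P2 to Retailer4: 3 × 16 = 48
  P3 to Retailer1: 102 × 3 = 306
  P3 to Retailer4: 16 × 10 = 160
Total = 99 + 266 + 648 + 48 + 306 + 160 = 1527.

1527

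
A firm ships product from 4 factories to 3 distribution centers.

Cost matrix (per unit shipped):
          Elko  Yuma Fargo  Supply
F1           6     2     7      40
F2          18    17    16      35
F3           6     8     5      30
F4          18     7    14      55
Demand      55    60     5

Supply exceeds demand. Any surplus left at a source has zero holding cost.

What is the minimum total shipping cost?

725

Optimal allocation:
  F1 to Elko: 30 × 6 = 180
  F1 to Yuma: 10 × 2 = 20
  F3 to Elko: 25 × 6 = 150
  F3 to Fargo: 5 × 5 = 25
  F4 to Yuma: 50 × 7 = 350
Total = 180 + 20 + 150 + 25 + 350 = 725.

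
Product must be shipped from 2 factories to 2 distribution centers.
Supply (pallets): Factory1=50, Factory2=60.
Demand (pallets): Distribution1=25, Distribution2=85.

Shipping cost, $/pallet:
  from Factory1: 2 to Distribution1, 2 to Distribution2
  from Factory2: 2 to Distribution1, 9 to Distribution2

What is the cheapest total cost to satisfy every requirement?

Optimal allocation:
  Factory1 to Distribution2: 50 pallets
  Factory2 to Distribution1: 25 pallets
  Factory2 to Distribution2: 35 pallets
Total cost = $465.
(Supply check: Factory1 ships 50; Factory2 ships 60.)

465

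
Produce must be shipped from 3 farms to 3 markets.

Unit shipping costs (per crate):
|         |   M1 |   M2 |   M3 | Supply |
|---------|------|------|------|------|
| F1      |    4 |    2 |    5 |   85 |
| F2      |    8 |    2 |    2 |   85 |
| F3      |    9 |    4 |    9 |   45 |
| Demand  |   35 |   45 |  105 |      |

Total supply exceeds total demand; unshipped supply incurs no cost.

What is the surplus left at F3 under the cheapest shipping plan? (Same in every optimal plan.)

An optimal plan:
  F1 to M1: 35 × 4 = 140
  F1 to M2: 30 × 2 = 60
  F1 to M3: 20 × 5 = 100
  F2 to M3: 85 × 2 = 170
  F3 to M2: 15 × 4 = 60
Total cost = 530.
F3 ships 15 of its 45, leaving 30.

30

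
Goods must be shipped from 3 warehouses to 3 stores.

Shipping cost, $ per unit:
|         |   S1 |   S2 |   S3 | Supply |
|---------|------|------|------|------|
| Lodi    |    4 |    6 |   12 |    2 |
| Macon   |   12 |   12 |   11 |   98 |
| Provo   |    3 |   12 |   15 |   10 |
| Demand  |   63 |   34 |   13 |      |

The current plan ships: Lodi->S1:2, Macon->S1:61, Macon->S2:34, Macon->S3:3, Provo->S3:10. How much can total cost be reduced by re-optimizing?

130

Current plan cost = 2·4 + 61·12 + 34·12 + 3·11 + 10·15 = $1331.
Optimal plan:
  Lodi→S1: 2 × $4 = $8
  Macon→S1: 51 × $12 = $612
  Macon→S2: 34 × $12 = $408
  Macon→S3: 13 × $11 = $143
  Provo→S1: 10 × $3 = $30
Optimal cost = $1201.
Saving = 1331 − 1201 = $130.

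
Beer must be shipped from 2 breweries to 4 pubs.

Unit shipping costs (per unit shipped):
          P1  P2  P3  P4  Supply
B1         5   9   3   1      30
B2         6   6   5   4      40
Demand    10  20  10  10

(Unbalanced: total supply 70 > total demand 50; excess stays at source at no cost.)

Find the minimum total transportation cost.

Optimal allocation:
  B1–P1: 10 kegs
  B1–P3: 10 kegs
  B1–P4: 10 kegs
  B2–P2: 20 kegs
Total cost = 210.
(Supply check: B1 ships 30; B2 ships 20.)

210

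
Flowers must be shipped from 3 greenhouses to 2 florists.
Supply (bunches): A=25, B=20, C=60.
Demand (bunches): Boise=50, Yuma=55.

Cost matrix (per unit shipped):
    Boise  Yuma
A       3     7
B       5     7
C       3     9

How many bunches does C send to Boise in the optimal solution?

50

Solving gives:
  A→Yuma: 25 × 7 = 175
  B→Yuma: 20 × 7 = 140
  C→Boise: 50 × 3 = 150
  C→Yuma: 10 × 9 = 90
Total cost = 555.
So C→Boise carries 50 bunches.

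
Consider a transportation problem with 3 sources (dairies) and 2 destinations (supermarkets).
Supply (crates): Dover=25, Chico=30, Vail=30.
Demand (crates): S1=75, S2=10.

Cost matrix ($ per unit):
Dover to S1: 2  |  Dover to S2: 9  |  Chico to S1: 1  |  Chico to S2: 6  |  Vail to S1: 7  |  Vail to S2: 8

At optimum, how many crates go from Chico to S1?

Solving gives:
  Dover→S1: 25 × $2 = $50
  Chico→S1: 30 × $1 = $30
  Vail→S1: 20 × $7 = $140
  Vail→S2: 10 × $8 = $80
Total cost = $300.
So Chico→S1 carries 30 crates.

30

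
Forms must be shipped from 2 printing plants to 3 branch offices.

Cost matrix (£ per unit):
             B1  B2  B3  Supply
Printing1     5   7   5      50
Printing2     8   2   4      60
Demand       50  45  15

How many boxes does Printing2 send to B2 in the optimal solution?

45

Solving gives:
  Printing1→B1: 50 × £5 = £250
  Printing2→B2: 45 × £2 = £90
  Printing2→B3: 15 × £4 = £60
Total cost = £400.
So Printing2→B2 carries 45 boxes.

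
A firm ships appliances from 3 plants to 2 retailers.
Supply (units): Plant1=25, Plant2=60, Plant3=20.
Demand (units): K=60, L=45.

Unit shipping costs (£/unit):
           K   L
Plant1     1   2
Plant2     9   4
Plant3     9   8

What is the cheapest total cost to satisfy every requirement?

520

One minimum-cost allocation:
  Plant1–K: 25 units
  Plant2–K: 15 units
  Plant2–L: 45 units
  Plant3–K: 20 units
Total cost = £520.
(Supply check: Plant1 ships 25; Plant2 ships 60; Plant3 ships 20.)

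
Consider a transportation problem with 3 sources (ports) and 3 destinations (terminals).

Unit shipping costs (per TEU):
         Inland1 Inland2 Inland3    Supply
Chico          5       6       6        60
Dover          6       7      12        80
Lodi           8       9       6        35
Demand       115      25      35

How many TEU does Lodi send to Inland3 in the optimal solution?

The minimum-cost plan:
  Chico–Inland1: 35 TEU
  Chico–Inland2: 25 TEU
  Dover–Inland1: 80 TEU
  Lodi–Inland3: 35 TEU
Total cost = 1015.
So Lodi→Inland3 carries 35 TEU.

35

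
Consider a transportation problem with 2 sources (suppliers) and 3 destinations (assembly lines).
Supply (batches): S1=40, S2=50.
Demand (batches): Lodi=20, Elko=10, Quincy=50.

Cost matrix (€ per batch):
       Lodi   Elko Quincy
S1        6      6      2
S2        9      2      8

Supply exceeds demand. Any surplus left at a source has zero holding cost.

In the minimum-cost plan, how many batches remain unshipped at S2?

10

An optimal plan:
  S1->Quincy: 40 × €2 = €80
  S2->Lodi: 20 × €9 = €180
  S2->Elko: 10 × €2 = €20
  S2->Quincy: 10 × €8 = €80
Total cost = €360.
S2 ships 40 of its 50, leaving 10.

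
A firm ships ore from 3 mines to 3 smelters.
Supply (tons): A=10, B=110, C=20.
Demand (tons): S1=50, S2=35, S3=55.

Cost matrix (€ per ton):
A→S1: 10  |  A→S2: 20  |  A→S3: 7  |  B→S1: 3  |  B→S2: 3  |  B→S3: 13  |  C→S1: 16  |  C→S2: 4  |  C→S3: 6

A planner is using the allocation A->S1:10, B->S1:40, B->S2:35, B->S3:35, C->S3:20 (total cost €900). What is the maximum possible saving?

130

Current plan cost = 10·10 + 40·3 + 35·3 + 35·13 + 20·6 = €900.
Optimal plan:
  A->S3: 10 × €7 = €70
  B->S1: 50 × €3 = €150
  B->S2: 35 × €3 = €105
  B->S3: 25 × €13 = €325
  C->S3: 20 × €6 = €120
Optimal cost = €770.
Saving = 900 − 770 = €130.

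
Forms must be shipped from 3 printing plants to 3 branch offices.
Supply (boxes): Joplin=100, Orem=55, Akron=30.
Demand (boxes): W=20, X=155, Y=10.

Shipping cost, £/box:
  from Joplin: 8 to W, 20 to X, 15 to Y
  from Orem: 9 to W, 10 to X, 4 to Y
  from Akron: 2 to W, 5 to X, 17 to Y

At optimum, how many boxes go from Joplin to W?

Solving gives:
  Joplin to W: 20 × £8 = £160
  Joplin to X: 80 × £20 = £1600
  Orem to X: 45 × £10 = £450
  Orem to Y: 10 × £4 = £40
  Akron to X: 30 × £5 = £150
Total cost = £2400.
So Joplin→W carries 20 boxes.

20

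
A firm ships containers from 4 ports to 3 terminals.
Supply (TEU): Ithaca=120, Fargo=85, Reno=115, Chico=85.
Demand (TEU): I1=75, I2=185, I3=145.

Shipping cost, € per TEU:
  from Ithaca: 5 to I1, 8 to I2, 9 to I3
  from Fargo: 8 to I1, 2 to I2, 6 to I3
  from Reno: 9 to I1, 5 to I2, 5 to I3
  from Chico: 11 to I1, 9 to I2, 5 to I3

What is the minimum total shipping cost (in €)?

1905

An optimal shipping plan:
  Ithaca->I1: 75 × €5 = €375
  Ithaca->I2: 45 × €8 = €360
  Fargo->I2: 85 × €2 = €170
  Reno->I2: 55 × €5 = €275
  Reno->I3: 60 × €5 = €300
  Chico->I3: 85 × €5 = €425
Total = 375 + 360 + 170 + 275 + 300 + 425 = €1905.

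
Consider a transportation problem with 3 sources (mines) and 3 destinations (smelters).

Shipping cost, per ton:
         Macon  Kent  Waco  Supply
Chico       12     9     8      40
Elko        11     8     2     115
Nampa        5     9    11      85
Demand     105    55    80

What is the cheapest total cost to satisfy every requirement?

1285

One minimum-cost allocation:
  Chico to Kent: 40 × 9 = 360
  Elko to Macon: 20 × 11 = 220
  Elko to Kent: 15 × 8 = 120
  Elko to Waco: 80 × 2 = 160
  Nampa to Macon: 85 × 5 = 425
Total = 360 + 220 + 120 + 160 + 425 = 1285.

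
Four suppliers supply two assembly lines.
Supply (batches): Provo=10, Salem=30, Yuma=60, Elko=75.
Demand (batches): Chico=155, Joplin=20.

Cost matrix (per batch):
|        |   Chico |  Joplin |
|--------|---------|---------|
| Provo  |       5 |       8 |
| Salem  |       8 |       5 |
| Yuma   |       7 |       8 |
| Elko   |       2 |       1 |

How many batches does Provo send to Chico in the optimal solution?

10

Optimal shipments:
  Provo→Chico: 10 batches
  Salem→Chico: 10 batches
  Salem→Joplin: 20 batches
  Yuma→Chico: 60 batches
  Elko→Chico: 75 batches
Total cost = 800.
So Provo→Chico carries 10 batches.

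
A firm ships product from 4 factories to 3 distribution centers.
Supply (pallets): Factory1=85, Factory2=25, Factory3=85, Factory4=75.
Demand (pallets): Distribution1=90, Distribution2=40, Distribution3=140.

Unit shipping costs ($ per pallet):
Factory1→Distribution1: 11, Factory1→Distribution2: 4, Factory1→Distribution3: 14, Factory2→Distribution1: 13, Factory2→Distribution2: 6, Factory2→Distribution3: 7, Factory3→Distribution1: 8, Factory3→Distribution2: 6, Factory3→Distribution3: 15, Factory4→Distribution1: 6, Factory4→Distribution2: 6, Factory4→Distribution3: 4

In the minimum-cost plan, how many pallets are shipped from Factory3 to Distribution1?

85

Solving gives:
  Factory1–Distribution1: 5 × $11 = $55
  Factory1–Distribution2: 40 × $4 = $160
  Factory1–Distribution3: 40 × $14 = $560
  Factory2–Distribution3: 25 × $7 = $175
  Factory3–Distribution1: 85 × $8 = $680
  Factory4–Distribution3: 75 × $4 = $300
Total cost = $1930.
So Factory3→Distribution1 carries 85 pallets.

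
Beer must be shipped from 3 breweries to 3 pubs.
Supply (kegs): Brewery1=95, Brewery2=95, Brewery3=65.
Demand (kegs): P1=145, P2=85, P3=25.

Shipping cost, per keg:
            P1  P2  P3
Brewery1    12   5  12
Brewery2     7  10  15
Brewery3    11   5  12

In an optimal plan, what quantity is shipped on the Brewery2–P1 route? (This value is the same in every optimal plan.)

95

The minimum-cost plan:
  Brewery1 to P2: 70 × 5 = 350
  Brewery1 to P3: 25 × 12 = 300
  Brewery2 to P1: 95 × 7 = 665
  Brewery3 to P1: 50 × 11 = 550
  Brewery3 to P2: 15 × 5 = 75
Total cost = 1940.
So Brewery2→P1 carries 95 kegs.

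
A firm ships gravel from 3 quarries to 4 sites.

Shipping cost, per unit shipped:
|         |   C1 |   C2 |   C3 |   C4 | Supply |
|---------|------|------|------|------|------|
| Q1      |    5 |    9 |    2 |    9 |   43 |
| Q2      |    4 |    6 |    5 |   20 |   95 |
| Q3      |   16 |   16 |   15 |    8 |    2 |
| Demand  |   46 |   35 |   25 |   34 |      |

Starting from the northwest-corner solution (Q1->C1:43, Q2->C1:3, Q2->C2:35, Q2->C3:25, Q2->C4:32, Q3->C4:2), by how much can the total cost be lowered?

428

Current plan cost = 43·5 + 3·4 + 35·6 + 25·5 + 32·20 + 2·8 = 1218.
Optimal plan:
  Q1→C3: 11 × 2 = 22
  Q1→C4: 32 × 9 = 288
  Q2→C1: 46 × 4 = 184
  Q2→C2: 35 × 6 = 210
  Q2→C3: 14 × 5 = 70
  Q3→C4: 2 × 8 = 16
Optimal cost = 790.
Saving = 1218 − 790 = 428.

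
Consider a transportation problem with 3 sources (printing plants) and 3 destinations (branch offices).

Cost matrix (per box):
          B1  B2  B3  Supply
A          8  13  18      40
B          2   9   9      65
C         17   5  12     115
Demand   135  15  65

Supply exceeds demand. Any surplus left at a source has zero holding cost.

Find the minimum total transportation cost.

Optimal allocation:
  A–B1: 40 boxes
  B–B1: 65 boxes
  C–B1: 30 boxes
  C–B2: 15 boxes
  C–B3: 65 boxes
Total cost = 1815.

1815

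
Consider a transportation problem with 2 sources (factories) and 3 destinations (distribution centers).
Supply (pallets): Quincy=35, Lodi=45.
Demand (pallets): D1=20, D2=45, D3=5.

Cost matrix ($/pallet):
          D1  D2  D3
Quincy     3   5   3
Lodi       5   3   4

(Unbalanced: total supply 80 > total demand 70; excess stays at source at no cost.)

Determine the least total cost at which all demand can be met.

210

Optimal allocation:
  Quincy to D1: 20 × $3 = $60
  Quincy to D3: 5 × $3 = $15
  Lodi to D2: 45 × $3 = $135
Total = 60 + 15 + 135 = $210.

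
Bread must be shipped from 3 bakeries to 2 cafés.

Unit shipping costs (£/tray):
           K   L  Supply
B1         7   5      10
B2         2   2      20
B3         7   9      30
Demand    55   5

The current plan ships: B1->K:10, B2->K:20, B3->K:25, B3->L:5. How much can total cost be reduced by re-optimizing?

20

Current plan cost = 10·7 + 20·2 + 25·7 + 5·9 = £330.
Optimal plan:
  B1→K: 5 trays
  B1→L: 5 trays
  B2→K: 20 trays
  B3→K: 30 trays
Optimal cost = £310.
Saving = 330 − 310 = £20.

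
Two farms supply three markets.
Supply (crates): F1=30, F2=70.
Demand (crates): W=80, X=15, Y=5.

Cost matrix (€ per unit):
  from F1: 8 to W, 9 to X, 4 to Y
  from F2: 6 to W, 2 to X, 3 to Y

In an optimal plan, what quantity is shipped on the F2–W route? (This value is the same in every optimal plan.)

55

Solving gives:
  F1–W: 25 × €8 = €200
  F1–Y: 5 × €4 = €20
  F2–W: 55 × €6 = €330
  F2–X: 15 × €2 = €30
Total cost = €580.
So F2→W carries 55 crates.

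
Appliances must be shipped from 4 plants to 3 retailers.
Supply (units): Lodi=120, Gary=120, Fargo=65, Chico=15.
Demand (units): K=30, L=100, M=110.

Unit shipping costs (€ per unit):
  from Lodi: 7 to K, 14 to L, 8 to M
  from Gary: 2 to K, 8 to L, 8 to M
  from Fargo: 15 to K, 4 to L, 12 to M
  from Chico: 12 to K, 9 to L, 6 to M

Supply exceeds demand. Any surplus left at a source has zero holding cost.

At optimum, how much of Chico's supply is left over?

Minimum-cost shipments:
  Lodi to M: 95 units
  Gary to K: 30 units
  Gary to L: 35 units
  Fargo to L: 65 units
  Chico to M: 15 units
Total cost = €1450.
Chico ships 15 of its 15, leaving 0.

0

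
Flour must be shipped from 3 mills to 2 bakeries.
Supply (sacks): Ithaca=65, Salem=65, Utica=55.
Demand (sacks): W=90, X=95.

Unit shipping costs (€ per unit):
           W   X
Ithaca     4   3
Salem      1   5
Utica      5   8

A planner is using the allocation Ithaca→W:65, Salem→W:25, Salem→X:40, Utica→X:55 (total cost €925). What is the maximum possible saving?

Current plan cost = 65·4 + 25·1 + 40·5 + 55·8 = €925.
Optimal plan:
  Ithaca->X: 65 × €3 = €195
  Salem->W: 65 × €1 = €65
  Utica->W: 25 × €5 = €125
  Utica->X: 30 × €8 = €240
Optimal cost = €625.
Saving = 925 − 625 = €300.

300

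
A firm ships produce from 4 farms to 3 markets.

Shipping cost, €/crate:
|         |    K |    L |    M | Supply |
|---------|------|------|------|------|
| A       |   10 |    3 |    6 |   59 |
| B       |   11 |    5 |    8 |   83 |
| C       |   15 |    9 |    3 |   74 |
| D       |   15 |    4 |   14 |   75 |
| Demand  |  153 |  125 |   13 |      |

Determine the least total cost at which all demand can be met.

2407

An optimal shipping plan:
  A–K: 9 × €10 = €90
  A–L: 50 × €3 = €150
  B–K: 83 × €11 = €913
  C–K: 61 × €15 = €915
  C–M: 13 × €3 = €39
  D–L: 75 × €4 = €300
Total = 90 + 150 + 913 + 915 + 39 + 300 = €2407.
(Supply check: A ships 59; B ships 83; C ships 74; D ships 75.)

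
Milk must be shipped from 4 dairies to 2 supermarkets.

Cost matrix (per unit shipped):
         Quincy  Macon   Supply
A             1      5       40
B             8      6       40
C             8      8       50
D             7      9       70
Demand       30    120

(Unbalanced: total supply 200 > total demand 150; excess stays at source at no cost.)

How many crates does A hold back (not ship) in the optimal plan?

An optimal plan:
  A→Quincy: 30 × 1 = 30
  A→Macon: 10 × 5 = 50
  B→Macon: 40 × 6 = 240
  C→Macon: 50 × 8 = 400
  D→Macon: 20 × 9 = 180
Total cost = 900.
A ships 40 of its 40, leaving 0.

0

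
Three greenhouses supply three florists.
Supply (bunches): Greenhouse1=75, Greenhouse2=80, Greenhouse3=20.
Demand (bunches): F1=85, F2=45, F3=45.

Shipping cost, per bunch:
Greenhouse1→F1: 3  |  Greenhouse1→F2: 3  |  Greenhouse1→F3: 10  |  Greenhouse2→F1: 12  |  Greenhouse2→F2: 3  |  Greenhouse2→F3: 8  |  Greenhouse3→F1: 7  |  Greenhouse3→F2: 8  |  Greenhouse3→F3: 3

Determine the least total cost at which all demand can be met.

740

One minimum-cost allocation:
  Greenhouse1 to F1: 75 bunches
  Greenhouse2 to F1: 10 bunches
  Greenhouse2 to F2: 45 bunches
  Greenhouse2 to F3: 25 bunches
  Greenhouse3 to F3: 20 bunches
Total cost = 740.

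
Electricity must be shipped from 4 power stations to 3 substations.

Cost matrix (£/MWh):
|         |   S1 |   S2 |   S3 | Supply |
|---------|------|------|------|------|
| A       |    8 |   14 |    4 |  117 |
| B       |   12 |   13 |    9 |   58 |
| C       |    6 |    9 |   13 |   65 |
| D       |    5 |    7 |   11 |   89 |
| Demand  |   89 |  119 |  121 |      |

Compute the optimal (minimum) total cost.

2171

Optimal allocation:
  A->S3: 117 × £4 = £468
  B->S2: 54 × £13 = £702
  B->S3: 4 × £9 = £36
  C->S1: 65 × £6 = £390
  D->S1: 24 × £5 = £120
  D->S2: 65 × £7 = £455
Total = 468 + 702 + 36 + 390 + 120 + 455 = £2171.
(Supply check: A ships 117; B ships 58; C ships 65; D ships 89.)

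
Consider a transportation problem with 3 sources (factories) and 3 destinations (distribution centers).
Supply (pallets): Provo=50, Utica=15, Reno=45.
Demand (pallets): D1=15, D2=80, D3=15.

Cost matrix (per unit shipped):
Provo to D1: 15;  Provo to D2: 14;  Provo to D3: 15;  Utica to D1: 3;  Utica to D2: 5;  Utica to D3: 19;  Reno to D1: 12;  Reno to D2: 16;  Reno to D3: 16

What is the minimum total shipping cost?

Optimal allocation:
  Provo→D2: 50 × 14 = 700
  Utica→D2: 15 × 5 = 75
  Reno→D1: 15 × 12 = 180
  Reno→D2: 15 × 16 = 240
  Reno→D3: 15 × 16 = 240
Total = 700 + 75 + 180 + 240 + 240 = 1435.

1435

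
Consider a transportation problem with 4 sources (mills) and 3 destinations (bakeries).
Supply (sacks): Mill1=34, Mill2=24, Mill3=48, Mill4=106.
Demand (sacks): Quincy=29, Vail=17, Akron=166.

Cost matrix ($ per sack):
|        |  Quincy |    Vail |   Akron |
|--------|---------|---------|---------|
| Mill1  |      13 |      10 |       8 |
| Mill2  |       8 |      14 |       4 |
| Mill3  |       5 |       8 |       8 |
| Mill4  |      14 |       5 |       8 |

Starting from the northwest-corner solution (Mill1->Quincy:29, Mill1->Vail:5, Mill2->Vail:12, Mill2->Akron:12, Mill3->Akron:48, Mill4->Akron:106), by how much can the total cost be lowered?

413

Current plan cost = 29·13 + 5·10 + 12·14 + 12·4 + 48·8 + 106·8 = $1875.
Optimal plan:
  Mill1–Akron: 34 × $8 = $272
  Mill2–Akron: 24 × $4 = $96
  Mill3–Quincy: 29 × $5 = $145
  Mill3–Akron: 19 × $8 = $152
  Mill4–Vail: 17 × $5 = $85
  Mill4–Akron: 89 × $8 = $712
Optimal cost = $1462.
Saving = 1875 − 1462 = $413.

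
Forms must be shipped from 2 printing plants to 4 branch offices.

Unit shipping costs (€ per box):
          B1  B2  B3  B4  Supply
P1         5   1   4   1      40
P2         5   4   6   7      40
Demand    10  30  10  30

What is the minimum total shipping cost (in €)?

A cheapest plan:
  P1->B2: 10 boxes
  P1->B4: 30 boxes
  P2->B1: 10 boxes
  P2->B2: 20 boxes
  P2->B3: 10 boxes
Total cost = €230.

230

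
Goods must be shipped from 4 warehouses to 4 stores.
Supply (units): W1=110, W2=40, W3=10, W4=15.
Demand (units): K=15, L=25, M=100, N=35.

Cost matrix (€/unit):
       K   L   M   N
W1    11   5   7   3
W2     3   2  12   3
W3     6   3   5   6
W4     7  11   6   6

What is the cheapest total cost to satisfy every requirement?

865

An optimal shipping plan:
  W1 to M: 75 × €7 = €525
  W1 to N: 35 × €3 = €105
  W2 to K: 15 × €3 = €45
  W2 to L: 25 × €2 = €50
  W3 to M: 10 × €5 = €50
  W4 to M: 15 × €6 = €90
Total = 525 + 105 + 45 + 50 + 50 + 90 = €865.
(Supply check: W1 ships 110; W2 ships 40; W3 ships 10; W4 ships 15.)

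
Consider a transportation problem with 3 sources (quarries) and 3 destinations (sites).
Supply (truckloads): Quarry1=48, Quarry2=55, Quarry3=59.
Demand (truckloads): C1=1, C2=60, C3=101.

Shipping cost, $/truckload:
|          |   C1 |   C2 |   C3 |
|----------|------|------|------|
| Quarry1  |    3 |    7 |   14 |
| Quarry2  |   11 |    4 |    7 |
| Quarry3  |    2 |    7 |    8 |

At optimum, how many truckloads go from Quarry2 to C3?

42

Solving gives:
  Quarry1->C1: 1 × $3 = $3
  Quarry1->C2: 47 × $7 = $329
  Quarry2->C2: 13 × $4 = $52
  Quarry2->C3: 42 × $7 = $294
  Quarry3->C3: 59 × $8 = $472
Total cost = $1150.
So Quarry2→C3 carries 42 truckloads.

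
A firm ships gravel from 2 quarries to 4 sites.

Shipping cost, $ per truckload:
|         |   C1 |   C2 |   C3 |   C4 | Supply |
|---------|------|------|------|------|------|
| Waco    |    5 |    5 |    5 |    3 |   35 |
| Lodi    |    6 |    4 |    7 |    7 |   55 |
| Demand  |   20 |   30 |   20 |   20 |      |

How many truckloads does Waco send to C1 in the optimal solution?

Solving gives:
  Waco–C3: 15 truckloads
  Waco–C4: 20 truckloads
  Lodi–C1: 20 truckloads
  Lodi–C2: 30 truckloads
  Lodi–C3: 5 truckloads
Total cost = $410.
The route Waco→C1 is not used.

0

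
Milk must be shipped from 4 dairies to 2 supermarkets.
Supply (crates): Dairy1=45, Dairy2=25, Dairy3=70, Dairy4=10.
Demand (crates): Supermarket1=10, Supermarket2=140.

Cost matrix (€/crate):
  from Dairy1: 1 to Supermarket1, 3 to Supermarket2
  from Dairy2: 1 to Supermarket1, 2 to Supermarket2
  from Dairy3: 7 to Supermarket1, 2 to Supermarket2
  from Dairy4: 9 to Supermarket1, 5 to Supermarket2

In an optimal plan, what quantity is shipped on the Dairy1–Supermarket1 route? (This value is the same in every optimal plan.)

10

Solving gives:
  Dairy1–Supermarket1: 10 × €1 = €10
  Dairy1–Supermarket2: 35 × €3 = €105
  Dairy2–Supermarket2: 25 × €2 = €50
  Dairy3–Supermarket2: 70 × €2 = €140
  Dairy4–Supermarket2: 10 × €5 = €50
Total cost = €355.
So Dairy1→Supermarket1 carries 10 crates.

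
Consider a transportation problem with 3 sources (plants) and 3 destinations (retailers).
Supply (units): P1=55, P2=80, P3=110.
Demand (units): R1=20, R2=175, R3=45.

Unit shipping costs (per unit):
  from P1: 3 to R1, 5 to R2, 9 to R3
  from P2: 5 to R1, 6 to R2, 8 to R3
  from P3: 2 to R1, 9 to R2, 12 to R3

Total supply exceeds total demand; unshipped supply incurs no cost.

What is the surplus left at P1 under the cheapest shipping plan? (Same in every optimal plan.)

0

Minimum-cost shipments:
  P1→R2: 55 × 5 = 275
  P2→R2: 35 × 6 = 210
  P2→R3: 45 × 8 = 360
  P3→R1: 20 × 2 = 40
  P3→R2: 85 × 9 = 765
Total cost = 1650.
P1 ships 55 of its 55, leaving 0.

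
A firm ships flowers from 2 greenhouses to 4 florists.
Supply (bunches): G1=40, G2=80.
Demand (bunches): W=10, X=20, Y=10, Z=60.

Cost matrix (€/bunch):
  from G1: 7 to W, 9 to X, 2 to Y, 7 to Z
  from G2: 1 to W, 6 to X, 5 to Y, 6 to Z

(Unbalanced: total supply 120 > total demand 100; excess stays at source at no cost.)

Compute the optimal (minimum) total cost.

Optimal allocation:
  G1 to Y: 10 × €2 = €20
  G1 to Z: 10 × €7 = €70
  G2 to W: 10 × €1 = €10
  G2 to X: 20 × €6 = €120
  G2 to Z: 50 × €6 = €300
Total = 20 + 70 + 10 + 120 + 300 = €520.
(Supply check: G1 ships 20; G2 ships 80.)

520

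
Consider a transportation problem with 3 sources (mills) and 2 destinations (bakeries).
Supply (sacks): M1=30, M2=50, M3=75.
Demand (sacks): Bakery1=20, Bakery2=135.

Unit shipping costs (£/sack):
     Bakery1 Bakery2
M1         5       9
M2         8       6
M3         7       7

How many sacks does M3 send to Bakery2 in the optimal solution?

Solving gives:
  M1–Bakery1: 20 × £5 = £100
  M1–Bakery2: 10 × £9 = £90
  M2–Bakery2: 50 × £6 = £300
  M3–Bakery2: 75 × £7 = £525
Total cost = £1015.
So M3→Bakery2 carries 75 sacks.

75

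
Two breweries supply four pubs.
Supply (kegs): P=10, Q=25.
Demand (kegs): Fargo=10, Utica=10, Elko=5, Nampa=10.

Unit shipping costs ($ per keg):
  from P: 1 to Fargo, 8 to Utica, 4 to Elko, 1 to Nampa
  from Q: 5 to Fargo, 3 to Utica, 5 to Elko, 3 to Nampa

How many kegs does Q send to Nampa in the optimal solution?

The minimum-cost plan:
  P to Fargo: 10 × $1 = $10
  Q to Utica: 10 × $3 = $30
  Q to Elko: 5 × $5 = $25
  Q to Nampa: 10 × $3 = $30
Total cost = $95.
So Q→Nampa carries 10 kegs.

10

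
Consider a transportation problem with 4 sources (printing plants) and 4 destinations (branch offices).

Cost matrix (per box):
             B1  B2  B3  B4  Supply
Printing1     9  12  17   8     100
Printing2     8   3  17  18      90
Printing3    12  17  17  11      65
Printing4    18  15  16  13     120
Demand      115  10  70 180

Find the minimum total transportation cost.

One minimum-cost allocation:
  Printing1->B4: 100 × 8 = 800
  Printing2->B1: 80 × 8 = 640
  Printing2->B2: 10 × 3 = 30
  Printing3->B1: 35 × 12 = 420
  Printing3->B4: 30 × 11 = 330
  Printing4->B3: 70 × 16 = 1120
  Printing4->B4: 50 × 13 = 650
Total = 800 + 640 + 30 + 420 + 330 + 1120 + 650 = 3990.
(Supply check: Printing1 ships 100; Printing2 ships 90; Printing3 ships 65; Printing4 ships 120.)

3990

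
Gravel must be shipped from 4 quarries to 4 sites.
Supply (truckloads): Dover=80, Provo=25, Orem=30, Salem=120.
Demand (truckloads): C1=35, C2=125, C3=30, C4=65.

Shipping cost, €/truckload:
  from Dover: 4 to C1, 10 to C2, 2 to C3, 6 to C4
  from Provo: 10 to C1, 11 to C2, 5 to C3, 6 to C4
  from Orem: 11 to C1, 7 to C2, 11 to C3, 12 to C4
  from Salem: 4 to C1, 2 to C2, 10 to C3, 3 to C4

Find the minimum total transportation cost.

915

A cheapest plan:
  Dover→C1: 35 × €4 = €140
  Dover→C3: 30 × €2 = €60
  Dover→C4: 15 × €6 = €90
  Provo→C4: 25 × €6 = €150
  Orem→C2: 30 × €7 = €210
  Salem→C2: 95 × €2 = €190
  Salem→C4: 25 × €3 = €75
Total = 140 + 60 + 90 + 150 + 210 + 190 + 75 = €915.
(Supply check: Dover ships 80; Provo ships 25; Orem ships 30; Salem ships 120.)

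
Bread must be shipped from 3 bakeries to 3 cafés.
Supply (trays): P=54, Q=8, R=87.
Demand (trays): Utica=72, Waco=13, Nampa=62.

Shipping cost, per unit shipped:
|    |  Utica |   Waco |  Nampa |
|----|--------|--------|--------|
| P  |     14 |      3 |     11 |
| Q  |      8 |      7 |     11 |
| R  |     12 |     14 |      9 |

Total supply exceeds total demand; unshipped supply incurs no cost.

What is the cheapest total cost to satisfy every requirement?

1507

Optimal allocation:
  P->Waco: 13 × 3 = 39
  P->Nampa: 39 × 11 = 429
  Q->Utica: 8 × 8 = 64
  R->Utica: 64 × 12 = 768
  R->Nampa: 23 × 9 = 207
Total = 39 + 429 + 64 + 768 + 207 = 1507.
(Supply check: P ships 52; Q ships 8; R ships 87.)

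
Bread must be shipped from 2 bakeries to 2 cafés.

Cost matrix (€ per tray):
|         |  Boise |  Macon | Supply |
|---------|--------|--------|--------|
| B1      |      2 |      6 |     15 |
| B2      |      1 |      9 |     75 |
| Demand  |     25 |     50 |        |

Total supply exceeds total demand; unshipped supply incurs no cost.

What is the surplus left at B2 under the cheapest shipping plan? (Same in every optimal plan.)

15

Minimum-cost shipments:
  B1->Macon: 15 trays
  B2->Boise: 25 trays
  B2->Macon: 35 trays
Total cost = €430.
B2 ships 60 of its 75, leaving 15.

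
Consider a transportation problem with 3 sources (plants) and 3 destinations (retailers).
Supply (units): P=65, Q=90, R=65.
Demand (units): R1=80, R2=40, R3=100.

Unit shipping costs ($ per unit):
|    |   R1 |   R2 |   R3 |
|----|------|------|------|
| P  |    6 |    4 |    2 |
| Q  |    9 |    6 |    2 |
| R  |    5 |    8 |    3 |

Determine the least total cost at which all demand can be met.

One minimum-cost allocation:
  P->R1: 15 × $6 = $90
  P->R2: 40 × $4 = $160
  P->R3: 10 × $2 = $20
  Q->R3: 90 × $2 = $180
  R->R1: 65 × $5 = $325
Total = 90 + 160 + 20 + 180 + 325 = $775.

775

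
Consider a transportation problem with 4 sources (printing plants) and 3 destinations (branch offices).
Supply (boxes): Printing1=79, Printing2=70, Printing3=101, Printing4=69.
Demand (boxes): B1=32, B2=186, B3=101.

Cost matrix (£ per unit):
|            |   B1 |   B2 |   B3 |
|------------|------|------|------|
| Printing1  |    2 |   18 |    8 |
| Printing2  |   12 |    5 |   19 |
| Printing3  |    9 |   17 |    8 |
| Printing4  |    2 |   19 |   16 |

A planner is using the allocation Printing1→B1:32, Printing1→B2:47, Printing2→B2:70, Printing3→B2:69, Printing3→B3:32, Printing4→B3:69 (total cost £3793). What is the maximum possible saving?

Current plan cost = 32·2 + 47·18 + 70·5 + 69·17 + 32·8 + 69·16 = £3793.
Optimal plan:
  Printing1→B3: 79 boxes
  Printing2→B2: 70 boxes
  Printing3→B2: 79 boxes
  Printing3→B3: 22 boxes
  Printing4→B1: 32 boxes
  Printing4→B2: 37 boxes
Optimal cost = £3268.
Saving = 3793 − 3268 = £525.

525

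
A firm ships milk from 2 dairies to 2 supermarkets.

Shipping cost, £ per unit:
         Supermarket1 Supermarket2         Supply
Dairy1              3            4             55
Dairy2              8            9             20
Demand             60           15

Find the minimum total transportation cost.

An optimal shipping plan:
  Dairy1→Supermarket1: 40 × £3 = £120
  Dairy1→Supermarket2: 15 × £4 = £60
  Dairy2→Supermarket1: 20 × £8 = £160
Total = 120 + 60 + 160 = £340.

340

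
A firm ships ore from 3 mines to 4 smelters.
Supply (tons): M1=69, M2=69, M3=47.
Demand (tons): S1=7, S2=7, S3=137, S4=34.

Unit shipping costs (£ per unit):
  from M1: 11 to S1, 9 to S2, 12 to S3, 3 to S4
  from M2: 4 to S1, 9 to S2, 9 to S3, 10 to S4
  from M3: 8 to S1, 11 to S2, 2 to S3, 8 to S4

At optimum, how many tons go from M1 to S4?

34

Optimal shipments:
  M1 to S2: 7 × £9 = £63
  M1 to S3: 28 × £12 = £336
  M1 to S4: 34 × £3 = £102
  M2 to S1: 7 × £4 = £28
  M2 to S3: 62 × £9 = £558
  M3 to S3: 47 × £2 = £94
Total cost = £1181.
So M1→S4 carries 34 tons.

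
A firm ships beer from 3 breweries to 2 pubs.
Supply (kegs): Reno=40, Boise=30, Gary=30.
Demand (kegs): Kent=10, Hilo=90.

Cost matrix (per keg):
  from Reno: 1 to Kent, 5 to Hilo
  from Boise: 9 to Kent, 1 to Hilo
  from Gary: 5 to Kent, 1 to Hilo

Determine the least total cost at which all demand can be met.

A cheapest plan:
  Reno->Kent: 10 kegs
  Reno->Hilo: 30 kegs
  Boise->Hilo: 30 kegs
  Gary->Hilo: 30 kegs
Total cost = 220.

220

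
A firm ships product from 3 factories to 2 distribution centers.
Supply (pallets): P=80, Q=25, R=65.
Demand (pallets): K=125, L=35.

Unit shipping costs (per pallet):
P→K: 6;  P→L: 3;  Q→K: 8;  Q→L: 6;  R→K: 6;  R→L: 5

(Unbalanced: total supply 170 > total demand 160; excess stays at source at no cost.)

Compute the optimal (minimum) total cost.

An optimal shipping plan:
  P to K: 45 × 6 = 270
  P to L: 35 × 3 = 105
  Q to K: 15 × 8 = 120
  R to K: 65 × 6 = 390
Total = 270 + 105 + 120 + 390 = 885.
(Supply check: P ships 80; Q ships 15; R ships 65.)

885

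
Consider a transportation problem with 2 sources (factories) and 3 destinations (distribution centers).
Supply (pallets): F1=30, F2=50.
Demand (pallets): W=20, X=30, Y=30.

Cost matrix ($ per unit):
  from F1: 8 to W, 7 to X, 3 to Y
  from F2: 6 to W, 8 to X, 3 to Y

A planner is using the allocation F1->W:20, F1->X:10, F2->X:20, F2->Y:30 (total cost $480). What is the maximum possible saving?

Current plan cost = 20·8 + 10·7 + 20·8 + 30·3 = $480.
Optimal plan:
  F1->X: 30 pallets
  F2->W: 20 pallets
  F2->Y: 30 pallets
Optimal cost = $420.
Saving = 480 − 420 = $60.

60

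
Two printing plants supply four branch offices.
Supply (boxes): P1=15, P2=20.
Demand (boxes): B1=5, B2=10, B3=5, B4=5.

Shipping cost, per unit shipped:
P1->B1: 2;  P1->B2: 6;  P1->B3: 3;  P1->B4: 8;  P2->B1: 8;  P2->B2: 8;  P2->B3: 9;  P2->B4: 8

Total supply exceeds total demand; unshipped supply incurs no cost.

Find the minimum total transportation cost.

One minimum-cost allocation:
  P1 to B1: 5 × 2 = 10
  P1 to B2: 5 × 6 = 30
  P1 to B3: 5 × 3 = 15
  P2 to B2: 5 × 8 = 40
  P2 to B4: 5 × 8 = 40
Total = 10 + 30 + 15 + 40 + 40 = 135.

135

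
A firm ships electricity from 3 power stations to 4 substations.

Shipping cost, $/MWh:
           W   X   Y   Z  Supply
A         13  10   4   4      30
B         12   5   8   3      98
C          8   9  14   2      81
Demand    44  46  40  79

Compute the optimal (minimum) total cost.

Optimal allocation:
  A->Y: 30 MWh
  B->X: 46 MWh
  B->Y: 10 MWh
  B->Z: 42 MWh
  C->W: 44 MWh
  C->Z: 37 MWh
Total cost = $982.

982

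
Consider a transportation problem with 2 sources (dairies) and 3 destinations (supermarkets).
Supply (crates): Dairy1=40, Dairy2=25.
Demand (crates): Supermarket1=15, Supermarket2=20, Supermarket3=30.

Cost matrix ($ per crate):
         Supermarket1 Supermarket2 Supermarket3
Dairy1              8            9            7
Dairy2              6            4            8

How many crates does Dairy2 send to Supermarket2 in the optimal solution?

Solving gives:
  Dairy1→Supermarket1: 10 crates
  Dairy1→Supermarket3: 30 crates
  Dairy2→Supermarket1: 5 crates
  Dairy2→Supermarket2: 20 crates
Total cost = $400.
So Dairy2→Supermarket2 carries 20 crates.

20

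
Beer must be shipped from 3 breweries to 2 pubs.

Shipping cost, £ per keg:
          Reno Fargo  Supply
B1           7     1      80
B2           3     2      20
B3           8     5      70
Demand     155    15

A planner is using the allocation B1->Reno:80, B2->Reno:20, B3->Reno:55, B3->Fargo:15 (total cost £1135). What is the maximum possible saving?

Current plan cost = 80·7 + 20·3 + 55·8 + 15·5 = £1135.
Optimal plan:
  B1 to Reno: 65 kegs
  B1 to Fargo: 15 kegs
  B2 to Reno: 20 kegs
  B3 to Reno: 70 kegs
Optimal cost = £1090.
Saving = 1135 − 1090 = £45.

45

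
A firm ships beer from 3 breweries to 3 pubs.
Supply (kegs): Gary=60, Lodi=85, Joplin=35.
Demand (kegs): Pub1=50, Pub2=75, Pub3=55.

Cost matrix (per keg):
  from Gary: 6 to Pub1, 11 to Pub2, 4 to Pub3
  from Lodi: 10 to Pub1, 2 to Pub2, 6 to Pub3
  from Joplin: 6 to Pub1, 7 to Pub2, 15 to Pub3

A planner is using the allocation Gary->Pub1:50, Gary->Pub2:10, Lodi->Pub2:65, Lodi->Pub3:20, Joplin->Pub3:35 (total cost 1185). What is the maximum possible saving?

Current plan cost = 50·6 + 10·11 + 65·2 + 20·6 + 35·15 = 1185.
Optimal plan:
  Gary→Pub1: 15 kegs
  Gary→Pub3: 45 kegs
  Lodi→Pub2: 75 kegs
  Lodi→Pub3: 10 kegs
  Joplin→Pub1: 35 kegs
Optimal cost = 690.
Saving = 1185 − 690 = 495.

495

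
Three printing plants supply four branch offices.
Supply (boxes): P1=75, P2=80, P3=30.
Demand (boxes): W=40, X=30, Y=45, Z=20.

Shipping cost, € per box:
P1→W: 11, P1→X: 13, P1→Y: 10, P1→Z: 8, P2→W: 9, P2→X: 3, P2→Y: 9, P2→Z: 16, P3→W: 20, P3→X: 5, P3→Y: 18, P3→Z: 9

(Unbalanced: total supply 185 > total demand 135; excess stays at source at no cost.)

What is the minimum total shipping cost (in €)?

1050

A cheapest plan:
  P1 to Y: 35 × €10 = €350
  P1 to Z: 20 × €8 = €160
  P2 to W: 40 × €9 = €360
  P2 to X: 30 × €3 = €90
  P2 to Y: 10 × €9 = €90
Total = 350 + 160 + 360 + 90 + 90 = €1050.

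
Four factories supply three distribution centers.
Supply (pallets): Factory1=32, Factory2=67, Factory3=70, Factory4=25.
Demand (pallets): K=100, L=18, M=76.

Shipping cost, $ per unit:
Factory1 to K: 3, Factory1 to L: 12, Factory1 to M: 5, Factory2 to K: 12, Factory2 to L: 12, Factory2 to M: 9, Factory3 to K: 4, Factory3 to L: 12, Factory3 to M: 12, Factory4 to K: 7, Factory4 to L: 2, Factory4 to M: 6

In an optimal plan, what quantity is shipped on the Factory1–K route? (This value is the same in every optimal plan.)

30

The minimum-cost plan:
  Factory1 to K: 30 pallets
  Factory1 to M: 2 pallets
  Factory2 to M: 67 pallets
  Factory3 to K: 70 pallets
  Factory4 to L: 18 pallets
  Factory4 to M: 7 pallets
Total cost = $1061.
So Factory1→K carries 30 pallets.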